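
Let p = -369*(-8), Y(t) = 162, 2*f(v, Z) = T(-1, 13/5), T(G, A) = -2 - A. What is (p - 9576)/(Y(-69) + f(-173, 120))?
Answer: -66240/1597 ≈ -41.478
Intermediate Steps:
f(v, Z) = -23/10 (f(v, Z) = (-2 - 13/5)/2 = (½)*(-23/5) = -23/10)
p = 2952
(p - 9576)/(Y(-69) + f(-173, 120)) = (2952 - 9576)/(162 - 23/10) = -6624/1597/10 = -6624*10/1597 = -66240/1597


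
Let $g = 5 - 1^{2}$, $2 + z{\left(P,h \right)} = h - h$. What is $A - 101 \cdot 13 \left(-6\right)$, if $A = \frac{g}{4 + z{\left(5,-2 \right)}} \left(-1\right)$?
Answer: $7876$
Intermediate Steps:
$z{\left(P,h \right)} = -2$ ($z{\left(P,h \right)} = -2 + \left(h - h\right) = -2 + 0 = -2$)
$g = 4$ ($g = 5 - 1 = 4$)
$A = -2$ ($A = \frac{4}{4 - 2} \left(-1\right) = \frac{4}{2} \left(-1\right) = 4 \cdot \frac{1}{2} \left(-1\right) = 2 \left(-1\right) = -2$)
$A - 101 \cdot 13 \left(-6\right) = -2 - 101 \cdot 13 \left(-6\right) = -2 - -7878 = -2 + 7878 = 7876$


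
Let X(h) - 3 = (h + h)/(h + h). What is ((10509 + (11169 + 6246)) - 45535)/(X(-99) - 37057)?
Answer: 17611/37053 ≈ 0.47529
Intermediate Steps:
X(h) = 4 (X(h) = 3 + (h + h)/(h + h) = 3 + (2*h)/((2*h)) = 3 + (2*h)*(1/(2*h)) = 3 + 1 = 4)
((10509 + (11169 + 6246)) - 45535)/(X(-99) - 37057) = ((10509 + (11169 + 6246)) - 45535)/(4 - 37057) = ((10509 + 17415) - 45535)/(-37053) = (27924 - 45535)*(-1/37053) = -17611*(-1/37053) = 17611/37053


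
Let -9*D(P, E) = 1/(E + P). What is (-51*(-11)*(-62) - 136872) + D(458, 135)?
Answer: -916117399/5337 ≈ -1.7165e+5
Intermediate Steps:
D(P, E) = -1/(9*(E + P))
(-51*(-11)*(-62) - 136872) + D(458, 135) = (-51*(-11)*(-62) - 136872) - 1/(9*135 + 9*458) = (-(-561)*(-62) - 136872) - 1/(1215 + 4122) = (-1*34782 - 136872) - 1/5337 = (-34782 - 136872) - 1*1/5337 = -171654 - 1/5337 = -916117399/5337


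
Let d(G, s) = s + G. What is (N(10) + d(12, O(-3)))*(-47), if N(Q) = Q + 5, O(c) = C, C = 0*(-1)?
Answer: -1269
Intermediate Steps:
C = 0
O(c) = 0
d(G, s) = G + s
N(Q) = 5 + Q
(N(10) + d(12, O(-3)))*(-47) = ((5 + 10) + (12 + 0))*(-47) = (15 + 12)*(-47) = 27*(-47) = -1269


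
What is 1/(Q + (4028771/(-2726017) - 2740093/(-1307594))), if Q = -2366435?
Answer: -3564523473098/8435210903517353023 ≈ -4.2258e-7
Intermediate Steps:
1/(Q + (4028771/(-2726017) - 2740093/(-1307594))) = 1/(-2366435 + (4028771/(-2726017) - 2740093/(-1307594))) = 1/(-2366435 + (4028771*(-1/2726017) - 2740093*(-1/1307594))) = 1/(-2366435 + (-4028771/2726017 + 2740093/1307594)) = 1/(-2366435 + 2201543312607/3564523473098) = 1/(-8435210903517353023/3564523473098) = -3564523473098/8435210903517353023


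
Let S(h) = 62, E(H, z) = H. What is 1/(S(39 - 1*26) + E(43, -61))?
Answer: 1/105 ≈ 0.0095238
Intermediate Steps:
1/(S(39 - 1*26) + E(43, -61)) = 1/(62 + 43) = 1/105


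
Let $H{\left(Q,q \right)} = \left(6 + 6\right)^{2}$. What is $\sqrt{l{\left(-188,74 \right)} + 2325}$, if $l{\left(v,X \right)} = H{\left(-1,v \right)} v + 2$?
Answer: $7 i \sqrt{505} \approx 157.31 i$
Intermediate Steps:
$H{\left(Q,q \right)} = 144$ ($H{\left(Q,q \right)} = 12^{2} = 144$)
$l{\left(v,X \right)} = 2 + 144 v$ ($l{\left(v,X \right)} = 144 v + 2 = 2 + 144 v$)
$\sqrt{l{\left(-188,74 \right)} + 2325} = \sqrt{\left(2 + 144 \left(-188\right)\right) + 2325} = \sqrt{\left(2 - 27072\right) + 2325} = \sqrt{-27070 + 2325} = \sqrt{-24745} = 7 i \sqrt{505}$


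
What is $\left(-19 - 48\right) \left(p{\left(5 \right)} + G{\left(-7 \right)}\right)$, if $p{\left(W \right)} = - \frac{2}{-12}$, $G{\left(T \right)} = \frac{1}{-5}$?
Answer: $\frac{67}{30} \approx 2.2333$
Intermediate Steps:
$G{\left(T \right)} = - \frac{1}{5}$
$p{\left(W \right)} = \frac{1}{6}$ ($p{\left(W \right)} = \left(-2\right) \left(- \frac{1}{12}\right) = \frac{1}{6}$)
$\left(-19 - 48\right) \left(p{\left(5 \right)} + G{\left(-7 \right)}\right) = \left(-19 - 48\right) \left(\frac{1}{6} - \frac{1}{5}\right) = \left(-67\right) \left(- \frac{1}{30}\right) = \frac{67}{30}$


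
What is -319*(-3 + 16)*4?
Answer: -16588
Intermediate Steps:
-319*(-3 + 16)*4 = -4147*4 = -319*52 = -16588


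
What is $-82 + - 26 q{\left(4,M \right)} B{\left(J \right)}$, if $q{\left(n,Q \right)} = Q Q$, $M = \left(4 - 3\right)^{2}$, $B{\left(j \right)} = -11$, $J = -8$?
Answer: $204$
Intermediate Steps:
$M = 1$ ($M = 1^{2} = 1$)
$q{\left(n,Q \right)} = Q^{2}$
$-82 + - 26 q{\left(4,M \right)} B{\left(J \right)} = -82 + - 26 \cdot 1^{2} \left(-11\right) = -82 + \left(-26\right) 1 \left(-11\right) = -82 - -286 = -82 + 286 = 204$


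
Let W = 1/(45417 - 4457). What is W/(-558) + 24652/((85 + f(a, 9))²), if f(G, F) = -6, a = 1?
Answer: 563438217119/142642298880 ≈ 3.9500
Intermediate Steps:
W = 1/40960 ≈ 2.4414e-5
W/(-558) + 24652/((85 + f(a, 9))²) = (1/40960)/(-558) + 24652/((85 - 6)²) = (1/40960)*(-1/558) + 24652/(79²) = -1/22855680 + 24652/6241 = 563438217119/142642298880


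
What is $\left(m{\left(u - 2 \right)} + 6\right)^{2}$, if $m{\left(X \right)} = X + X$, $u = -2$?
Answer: $4$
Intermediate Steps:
$m{\left(X \right)} = 2 X$
$\left(m{\left(u - 2 \right)} + 6\right)^{2} = \left(2 \left(-2 - 2\right) + 6\right)^{2} = \left(2 \left(-4\right) + 6\right)^{2} = \left(-8 + 6\right)^{2} = \left(-2\right)^{2} = 4$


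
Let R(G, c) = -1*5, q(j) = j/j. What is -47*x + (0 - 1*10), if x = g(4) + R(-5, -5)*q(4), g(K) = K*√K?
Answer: -151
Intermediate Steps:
q(j) = 1
R(G, c) = -5
g(K) = K^(3/2)
x = 3 (x = 4^(3/2) - 5*1 = 8 - 5 = 3)
-47*x + (0 - 1*10) = -47*3 + (0 - 1*10) = -141 + (0 - 10) = -141 - 10 = -151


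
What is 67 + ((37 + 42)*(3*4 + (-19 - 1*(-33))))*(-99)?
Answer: -203279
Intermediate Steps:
67 + ((37 + 42)*(3*4 + (-19 - 1*(-33))))*(-99) = 67 + (79*(12 + (-19 + 33)))*(-99) = 67 + (79*(12 + 14))*(-99) = 67 + (79*26)*(-99) = 67 + 2054*(-99) = 67 - 203346 = -203279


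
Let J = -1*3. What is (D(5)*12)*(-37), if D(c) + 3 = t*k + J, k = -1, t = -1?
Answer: 2220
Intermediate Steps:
J = -3
D(c) = -5 (D(c) = -3 + (-1*(-1) - 3) = -3 + (1 - 3) = -3 - 2 = -5)
(D(5)*12)*(-37) = -5*12*(-37) = -60*(-37) = 2220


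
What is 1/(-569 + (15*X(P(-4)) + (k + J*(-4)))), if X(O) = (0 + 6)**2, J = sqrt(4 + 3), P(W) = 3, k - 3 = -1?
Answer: -27/617 + 4*sqrt(7)/617 ≈ -0.026608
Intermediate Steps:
k = 2 (k = 3 - 1 = 2)
J = sqrt(7) ≈ 2.6458
X(O) = 36 (X(O) = 6**2 = 36)
1/(-569 + (15*X(P(-4)) + (k + J*(-4)))) = 1/(-569 + (15*36 + (2 + sqrt(7)*(-4)))) = 1/(-569 + (540 + (2 - 4*sqrt(7)))) = 1/(-569 + (542 - 4*sqrt(7))) = 1/(-27 - 4*sqrt(7))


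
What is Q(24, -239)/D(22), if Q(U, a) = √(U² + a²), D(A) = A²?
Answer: √57697/484 ≈ 0.49628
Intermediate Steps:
Q(24, -239)/D(22) = √(24² + (-239)²)/(22²) = √(576 + 57121)/484 = √57697*(1/484) = √57697/484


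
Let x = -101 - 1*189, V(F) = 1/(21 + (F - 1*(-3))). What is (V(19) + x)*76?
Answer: -947644/43 ≈ -22038.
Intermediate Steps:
V(F) = 1/(24 + F) (V(F) = 1/(21 + (F + 3)) = 1/(21 + (3 + F)) = 1/(24 + F))
x = -290 (x = -101 - 189 = -290)
(V(19) + x)*76 = (1/(24 + 19) - 290)*76 = (1/43 - 290)*76 = -12469/43*76 = -947644/43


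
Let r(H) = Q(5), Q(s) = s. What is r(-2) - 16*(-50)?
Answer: 805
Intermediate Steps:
r(H) = 5
r(-2) - 16*(-50) = 5 - 16*(-50) = 5 + 800 = 805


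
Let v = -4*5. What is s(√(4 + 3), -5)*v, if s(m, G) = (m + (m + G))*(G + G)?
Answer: -1000 + 400*√7 ≈ 58.301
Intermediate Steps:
s(m, G) = 2*G*(G + 2*m) (s(m, G) = (m + (G + m))*(2*G) = (G + 2*m)*(2*G) = 2*G*(G + 2*m))
v = -20
s(√(4 + 3), -5)*v = (2*(-5)*(-5 + 2*√(4 + 3)))*(-20) = (2*(-5)*(-5 + 2*√7))*(-20) = (50 - 20*√7)*(-20) = -1000 + 400*√7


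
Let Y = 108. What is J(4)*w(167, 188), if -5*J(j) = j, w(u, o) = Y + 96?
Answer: -816/5 ≈ -163.20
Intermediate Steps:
w(u, o) = 204 (w(u, o) = 108 + 96 = 204)
J(j) = -j/5
J(4)*w(167, 188) = -⅕*4*204 = -⅘*204 = -816/5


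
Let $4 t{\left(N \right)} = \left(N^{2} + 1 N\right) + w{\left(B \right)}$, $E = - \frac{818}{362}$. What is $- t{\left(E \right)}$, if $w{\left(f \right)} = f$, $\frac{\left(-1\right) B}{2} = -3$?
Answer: $- \frac{144909}{65522} \approx -2.2116$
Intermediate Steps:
$B = 6$ ($B = \left(-2\right) \left(-3\right) = 6$)
$E = - \frac{409}{181}$ ($E = \left(-818\right) \frac{1}{362} = - \frac{409}{181} \approx -2.2597$)
$t{\left(N \right)} = \frac{3}{2} + \frac{N}{4} + \frac{N^{2}}{4}$ ($t{\left(N \right)} = \frac{\left(N^{2} + 1 N\right) + 6}{4} = \frac{\left(N^{2} + N\right) + 6}{4} = \frac{\left(N + N^{2}\right) + 6}{4} = \frac{6 + N + N^{2}}{4} = \frac{3}{2} + \frac{N}{4} + \frac{N^{2}}{4}$)
$- t{\left(E \right)} = - (\frac{3}{2} + \frac{1}{4} \left(- \frac{409}{181}\right) + \frac{\left(- \frac{409}{181}\right)^{2}}{4}) = - (\frac{3}{2} - \frac{409}{724} + \frac{1}{4} \cdot \frac{167281}{32761}) = - (\frac{3}{2} - \frac{409}{724} + \frac{167281}{131044}) = \left(-1\right) \frac{144909}{65522} = - \frac{144909}{65522}$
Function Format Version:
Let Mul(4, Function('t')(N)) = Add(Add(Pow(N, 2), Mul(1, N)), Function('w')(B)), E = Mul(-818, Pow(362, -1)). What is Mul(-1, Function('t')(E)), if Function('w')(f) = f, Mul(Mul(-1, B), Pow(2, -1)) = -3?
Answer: Rational(-144909, 65522) ≈ -2.2116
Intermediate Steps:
B = 6 (B = Mul(-2, -3) = 6)
E = Rational(-409, 181) (E = Mul(-818, Rational(1, 362)) = Rational(-409, 181) ≈ -2.2597)
Function('t')(N) = Add(Rational(3, 2), Mul(Rational(1, 4), N), Mul(Rational(1, 4), Pow(N, 2))) (Function('t')(N) = Mul(Rational(1, 4), Add(Add(Pow(N, 2), Mul(1, N)), 6)) = Mul(Rational(1, 4), Add(Add(Pow(N, 2), N), 6)) = Mul(Rational(1, 4), Add(Add(N, Pow(N, 2)), 6)) = Mul(Rational(1, 4), Add(6, N, Pow(N, 2))) = Add(Rational(3, 2), Mul(Rational(1, 4), N), Mul(Rational(1, 4), Pow(N, 2))))
Mul(-1, Function('t')(E)) = Mul(-1, Add(Rational(3, 2), Mul(Rational(1, 4), Rational(-409, 181)), Mul(Rational(1, 4), Pow(Rational(-409, 181), 2)))) = Mul(-1, Add(Rational(3, 2), Rational(-409, 724), Mul(Rational(1, 4), Rational(167281, 32761)))) = Mul(-1, Add(Rational(3, 2), Rational(-409, 724), Rational(167281, 131044))) = Mul(-1, Rational(144909, 65522)) = Rational(-144909, 65522)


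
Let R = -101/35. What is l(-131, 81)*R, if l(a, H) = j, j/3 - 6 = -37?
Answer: 9393/35 ≈ 268.37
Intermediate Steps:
j = -93 (j = 18 + 3*(-37) = 18 - 111 = -93)
l(a, H) = -93
R = -101/35 (R = -101*1/35 = -101/35 ≈ -2.8857)
l(-131, 81)*R = -93*(-101/35) = 9393/35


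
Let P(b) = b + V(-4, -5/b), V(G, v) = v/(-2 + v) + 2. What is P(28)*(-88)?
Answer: -161480/61 ≈ -2647.2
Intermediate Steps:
V(G, v) = 2 + v/(-2 + v) (V(G, v) = v/(-2 + v) + 2 = 2 + v/(-2 + v))
P(b) = b + (-4 - 15/b)/(-2 - 5/b) (P(b) = b + (-4 + 3*(-5/b))/(-2 - 5/b) = b + (-4 - 15/b)/(-2 - 5/b))
P(28)*(-88) = ((15 + 2*28² + 9*28)/(5 + 2*28))*(-88) = ((15 + 2*784 + 252)/(5 + 56))*(-88) = ((15 + 1568 + 252)/61)*(-88) = ((1/61)*1835)*(-88) = (1835/61)*(-88) = -161480/61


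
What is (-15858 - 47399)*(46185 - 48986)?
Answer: 177182857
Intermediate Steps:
(-15858 - 47399)*(46185 - 48986) = -63257*(-2801) = 177182857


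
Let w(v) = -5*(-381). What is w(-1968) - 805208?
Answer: -803303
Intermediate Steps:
w(v) = 1905
w(-1968) - 805208 = 1905 - 805208 = -803303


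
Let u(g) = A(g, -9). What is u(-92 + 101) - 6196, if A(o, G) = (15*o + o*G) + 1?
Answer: -6141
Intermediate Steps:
A(o, G) = 1 + 15*o + G*o (A(o, G) = (15*o + G*o) + 1 = 1 + 15*o + G*o)
u(g) = 1 + 6*g (u(g) = 1 + 15*g - 9*g = 1 + 6*g)
u(-92 + 101) - 6196 = (1 + 6*(-92 + 101)) - 6196 = (1 + 6*9) - 6196 = (1 + 54) - 6196 = 55 - 6196 = -6141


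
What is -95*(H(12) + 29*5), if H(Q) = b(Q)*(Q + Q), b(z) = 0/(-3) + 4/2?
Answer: -18335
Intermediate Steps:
b(z) = 2 (b(z) = 0*(-1/3) + 4*(1/2) = 0 + 2 = 2)
H(Q) = 4*Q (H(Q) = 2*(Q + Q) = 2*(2*Q) = 4*Q)
-95*(H(12) + 29*5) = -95*(4*12 + 29*5) = -95*(48 + 145) = -95*193 = -18335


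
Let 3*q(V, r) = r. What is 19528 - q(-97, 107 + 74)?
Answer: 58403/3 ≈ 19468.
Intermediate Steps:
q(V, r) = r/3
19528 - q(-97, 107 + 74) = 19528 - (107 + 74)/3 = 19528 - 181/3 = 58403/3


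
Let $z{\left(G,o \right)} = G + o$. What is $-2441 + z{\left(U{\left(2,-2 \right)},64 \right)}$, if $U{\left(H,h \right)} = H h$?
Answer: $-2381$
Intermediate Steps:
$-2441 + z{\left(U{\left(2,-2 \right)},64 \right)} = -2441 + \left(2 \left(-2\right) + 64\right) = -2441 + \left(-4 + 64\right) = -2441 + 60 = -2381$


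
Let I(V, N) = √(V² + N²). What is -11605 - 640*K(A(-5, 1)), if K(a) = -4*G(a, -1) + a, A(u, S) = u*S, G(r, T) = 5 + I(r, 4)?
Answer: 4395 + 2560*√41 ≈ 20787.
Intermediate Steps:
I(V, N) = √(N² + V²)
G(r, T) = 5 + √(16 + r²) (G(r, T) = 5 + √(4² + r²) = 5 + √(16 + r²))
A(u, S) = S*u
K(a) = -20 + a - 4*√(16 + a²) (K(a) = -4*(5 + √(16 + a²)) + a = (-20 - 4*√(16 + a²)) + a = -20 + a - 4*√(16 + a²))
-11605 - 640*K(A(-5, 1)) = -11605 - 640*(-20 + 1*(-5) - 4*√(16 + (1*(-5))²)) = -11605 - 640*(-20 - 5 - 4*√(16 + (-5)²)) = -11605 - 640*(-20 - 5 - 4*√(16 + 25)) = -11605 - 640*(-20 - 5 - 4*√41) = -11605 - 640*(-25 - 4*√41) = -11605 - (-16000 - 2560*√41) = -11605 + (16000 + 2560*√41) = 4395 + 2560*√41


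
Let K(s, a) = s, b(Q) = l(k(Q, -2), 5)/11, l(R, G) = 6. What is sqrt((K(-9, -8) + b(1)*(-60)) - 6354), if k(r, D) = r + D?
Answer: 3*I*sqrt(85987)/11 ≈ 79.973*I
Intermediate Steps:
k(r, D) = D + r
b(Q) = 6/11
sqrt((K(-9, -8) + b(1)*(-60)) - 6354) = sqrt((-9 + (6/11)*(-60)) - 6354) = sqrt((-9 - 360/11) - 6354) = sqrt(-459/11 - 6354) = sqrt(-70353/11) = 3*I*sqrt(85987)/11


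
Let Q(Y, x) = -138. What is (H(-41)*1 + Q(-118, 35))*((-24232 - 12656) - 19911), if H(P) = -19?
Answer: 8917443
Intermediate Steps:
(H(-41)*1 + Q(-118, 35))*((-24232 - 12656) - 19911) = (-19*1 - 138)*((-24232 - 12656) - 19911) = (-19 - 138)*(-36888 - 19911) = -157*(-56799) = 8917443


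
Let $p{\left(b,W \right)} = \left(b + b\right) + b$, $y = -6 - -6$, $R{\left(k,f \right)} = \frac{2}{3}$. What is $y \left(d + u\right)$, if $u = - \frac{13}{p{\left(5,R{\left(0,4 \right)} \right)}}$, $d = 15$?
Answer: $0$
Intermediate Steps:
$R{\left(k,f \right)} = \frac{2}{3}$ ($R{\left(k,f \right)} = 2 \cdot \frac{1}{3} = \frac{2}{3}$)
$y = 0$ ($y = -6 + 6 = 0$)
$p{\left(b,W \right)} = 3 b$ ($p{\left(b,W \right)} = 2 b + b = 3 b$)
$u = - \frac{13}{15}$ ($u = - \frac{13}{3 \cdot 5} = - \frac{13}{15} \approx -0.86667$)
$y \left(d + u\right) = 0 \left(15 - \frac{13}{15}\right) = 0 \cdot \frac{212}{15} = 0$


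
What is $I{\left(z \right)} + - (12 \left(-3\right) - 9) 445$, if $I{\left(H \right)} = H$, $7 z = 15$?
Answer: $\frac{140190}{7} \approx 20027.0$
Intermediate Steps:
$z = \frac{15}{7}$ ($z = \frac{1}{7} \cdot 15 = \frac{15}{7} \approx 2.1429$)
$I{\left(z \right)} + - (12 \left(-3\right) - 9) 445 = \frac{15}{7} + - (12 \left(-3\right) - 9) 445 = \frac{15}{7} + - (-36 - 9) 445 = \frac{15}{7} + \left(-1\right) \left(-45\right) 445 = \frac{15}{7} + 45 \cdot 445 = \frac{15}{7} + 20025 = \frac{140190}{7}$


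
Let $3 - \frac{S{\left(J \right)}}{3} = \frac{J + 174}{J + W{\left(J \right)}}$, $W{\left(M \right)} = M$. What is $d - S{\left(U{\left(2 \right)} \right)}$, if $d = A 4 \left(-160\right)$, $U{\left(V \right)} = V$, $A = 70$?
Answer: $-44677$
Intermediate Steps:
$S{\left(J \right)} = 9 - \frac{3 \left(174 + J\right)}{2 J}$ ($S{\left(J \right)} = 9 - 3 \frac{J + 174}{J + J} = 9 - 3 \frac{174 + J}{2 J} = 9 - \frac{3 \left(174 + J\right)}{2 J}$)
$d = -44800$ ($d = 70 \cdot 4 \left(-160\right) = 70 \left(-640\right) = -44800$)
$d - S{\left(U{\left(2 \right)} \right)} = -44800 - \left(\frac{15}{2} - \frac{261}{2}\right) = -44800 - -123 = -44800 + 123 = -44677$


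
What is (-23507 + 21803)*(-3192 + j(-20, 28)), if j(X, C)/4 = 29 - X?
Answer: 5105184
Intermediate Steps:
j(X, C) = 116 - 4*X (j(X, C) = 4*(29 - X) = 116 - 4*X)
(-23507 + 21803)*(-3192 + j(-20, 28)) = (-23507 + 21803)*(-3192 + (116 - 4*(-20))) = -1704*(-3192 + (116 + 80)) = -1704*(-3192 + 196) = -1704*(-2996) = 5105184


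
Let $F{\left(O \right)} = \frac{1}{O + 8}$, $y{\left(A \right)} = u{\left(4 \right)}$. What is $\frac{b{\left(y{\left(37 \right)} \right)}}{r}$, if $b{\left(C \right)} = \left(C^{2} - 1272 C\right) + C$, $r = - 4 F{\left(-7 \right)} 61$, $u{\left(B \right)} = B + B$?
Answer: $\frac{2526}{61} \approx 41.41$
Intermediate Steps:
$u{\left(B \right)} = 2 B$
$y{\left(A \right)} = 8$ ($y{\left(A \right)} = 2 \cdot 4 = 8$)
$F{\left(O \right)} = \frac{1}{8 + O}$
$r = -244$ ($r = - \frac{4}{8 - 7} \cdot 61 = - \frac{4}{1} \cdot 61 = \left(-4\right) 1 \cdot 61 = \left(-4\right) 61 = -244$)
$b{\left(C \right)} = C^{2} - 1271 C$
$\frac{b{\left(y{\left(37 \right)} \right)}}{r} = \frac{8 \left(-1271 + 8\right)}{-244} = 8 \left(-1263\right) \left(- \frac{1}{244}\right) = \left(-10104\right) \left(- \frac{1}{244}\right) = \frac{2526}{61}$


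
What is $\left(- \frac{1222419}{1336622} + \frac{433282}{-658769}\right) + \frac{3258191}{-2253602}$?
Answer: $- \frac{1497216068377854492}{496088303190930359} \approx -3.018$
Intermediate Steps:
$\left(- \frac{1222419}{1336622} + \frac{433282}{-658769}\right) + \frac{3258191}{-2253602} = \left(\left(-1222419\right) \frac{1}{1336622} + 433282 \left(- \frac{1}{658769}\right)\right) + 3258191 \left(- \frac{1}{2253602}\right) = \left(- \frac{1222419}{1336622} - \frac{433282}{658769}\right) - \frac{3258191}{2253602} = - \frac{1384425995615}{880525138318} - \frac{3258191}{2253602} = - \frac{1497216068377854492}{496088303190930359}$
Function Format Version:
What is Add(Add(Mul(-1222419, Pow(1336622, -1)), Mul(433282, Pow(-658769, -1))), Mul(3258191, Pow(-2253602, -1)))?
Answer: Rational(-1497216068377854492, 496088303190930359) ≈ -3.0180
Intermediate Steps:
Add(Add(Mul(-1222419, Pow(1336622, -1)), Mul(433282, Pow(-658769, -1))), Mul(3258191, Pow(-2253602, -1))) = Add(Add(Mul(-1222419, Rational(1, 1336622)), Mul(433282, Rational(-1, 658769))), Mul(3258191, Rational(-1, 2253602))) = Add(Add(Rational(-1222419, 1336622), Rational(-433282, 658769)), Rational(-3258191, 2253602)) = Add(Rational(-1384425995615, 880525138318), Rational(-3258191, 2253602)) = Rational(-1497216068377854492, 496088303190930359)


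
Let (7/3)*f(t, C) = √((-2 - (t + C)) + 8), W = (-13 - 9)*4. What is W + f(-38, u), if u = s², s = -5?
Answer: -88 + 3*√19/7 ≈ -86.132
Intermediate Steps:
W = -88 (W = -22*4 = -88)
u = 25 (u = (-5)² = 25)
f(t, C) = 3*√(6 - C - t)/7 (f(t, C) = 3*√((-2 - (t + C)) + 8)/7 = 3*√((-2 - (C + t)) + 8)/7 = 3*√((-2 + (-C - t)) + 8)/7 = 3*√((-2 - C - t) + 8)/7 = 3*√(6 - C - t)/7)
W + f(-38, u) = -88 + 3*√(6 - 1*25 - 1*(-38))/7 = -88 + 3*√(6 - 25 + 38)/7 = -88 + 3*√19/7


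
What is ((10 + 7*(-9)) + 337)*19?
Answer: 5396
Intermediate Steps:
((10 + 7*(-9)) + 337)*19 = ((10 - 63) + 337)*19 = (-53 + 337)*19 = 284*19 = 5396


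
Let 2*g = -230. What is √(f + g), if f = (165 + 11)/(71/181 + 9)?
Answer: I*√695487/85 ≈ 9.8113*I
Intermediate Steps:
g = -115 (g = (½)*(-230) = -115)
f = 7964/425 (f = 176/(71*(1/181) + 9) = 176/(71/181 + 9) = 176/(1700/181) = 176*(181/1700) = 7964/425 ≈ 18.739)
√(f + g) = √(7964/425 - 115) = √(-40911/425) = I*√695487/85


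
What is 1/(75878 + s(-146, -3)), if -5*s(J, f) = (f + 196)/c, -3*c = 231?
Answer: 385/29213223 ≈ 1.3179e-5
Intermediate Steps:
c = -77 (c = -⅓*231 = -77)
s(J, f) = 28/55 + f/385 (s(J, f) = -(f + 196)/(5*(-77)) = -(196 + f)*(-1)/(5*77) = -(-28/11 - f/77)/5 = 28/55 + f/385)
1/(75878 + s(-146, -3)) = 1/(75878 + (28/55 + (1/385)*(-3))) = 1/(75878 + (28/55 - 3/385)) = 1/(75878 + 193/385) = 1/(29213223/385) = 385/29213223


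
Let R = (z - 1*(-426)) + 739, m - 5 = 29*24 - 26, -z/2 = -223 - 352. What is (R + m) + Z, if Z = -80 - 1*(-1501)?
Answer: 4411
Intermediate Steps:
z = 1150 (z = -2*(-223 - 352) = -2*(-575) = 1150)
m = 675 (m = 5 + (29*24 - 26) = 5 + (696 - 26) = 5 + 670 = 675)
Z = 1421 (Z = -80 + 1501 = 1421)
R = 2315 (R = (1150 - 1*(-426)) + 739 = (1150 + 426) + 739 = 1576 + 739 = 2315)
(R + m) + Z = (2315 + 675) + 1421 = 2990 + 1421 = 4411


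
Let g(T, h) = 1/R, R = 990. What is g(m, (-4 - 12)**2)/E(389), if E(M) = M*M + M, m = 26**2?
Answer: 1/150192900 ≈ 6.6581e-9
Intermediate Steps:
m = 676
g(T, h) = 1/990
E(M) = M + M**2 (E(M) = M**2 + M = M + M**2)
g(m, (-4 - 12)**2)/E(389) = 1/(990*((389*(1 + 389)))) = 1/(990*((389*390))) = (1/990)/151710 = (1/990)*(1/151710) = 1/150192900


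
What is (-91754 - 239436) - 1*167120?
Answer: -498310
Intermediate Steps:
(-91754 - 239436) - 1*167120 = -331190 - 167120 = -498310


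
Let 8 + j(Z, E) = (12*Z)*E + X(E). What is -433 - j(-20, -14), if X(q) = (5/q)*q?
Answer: -3790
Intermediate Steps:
X(q) = 5
j(Z, E) = -3 + 12*E*Z (j(Z, E) = -8 + ((12*Z)*E + 5) = -8 + (12*E*Z + 5) = -8 + (5 + 12*E*Z) = -3 + 12*E*Z)
-433 - j(-20, -14) = -433 - (-3 + 12*(-14)*(-20)) = -433 - (-3 + 3360) = -433 - 1*3357 = -433 - 3357 = -3790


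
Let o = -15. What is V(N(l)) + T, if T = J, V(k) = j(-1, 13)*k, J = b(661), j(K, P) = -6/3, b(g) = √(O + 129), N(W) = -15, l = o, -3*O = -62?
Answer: 30 + √1347/3 ≈ 42.234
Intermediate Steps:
O = 62/3 (O = -⅓*(-62) = 62/3 ≈ 20.667)
l = -15
b(g) = √1347/3 (b(g) = √(62/3 + 129) = √(449/3) = √1347/3)
j(K, P) = -2 (j(K, P) = -6*⅓ = -2)
J = √1347/3 ≈ 12.234
V(k) = -2*k
T = √1347/3 ≈ 12.234
V(N(l)) + T = -2*(-15) + √1347/3 = 30 + √1347/3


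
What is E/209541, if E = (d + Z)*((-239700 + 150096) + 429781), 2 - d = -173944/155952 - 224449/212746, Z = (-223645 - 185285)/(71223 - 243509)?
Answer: 198822737366124075218/18715066656553990053 ≈ 10.624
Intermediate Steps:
Z = 204465/86143 (Z = -408930/(-172286) = -408930*(-1/172286) = 204465/86143 ≈ 2.3736)
d = 4323921533/1036817631 (d = 2 - (-173944/155952 - 224449/212746) = 2 - (-173944*1/155952 - 224449*1/212746) = 2 - (-21743/19494 - 224449/212746) = 2 - 1*(-2250286271/1036817631) = 2 + 2250286271/1036817631 = 4323921533/1036817631 ≈ 4.1704)
E = 198822737366124075218/89314581187233 (E = (4323921533/1036817631 + 204465/86143)*((-239700 + 150096) + 429781) = 584468489539634*(-89604 + 429781)/89314581187233 = (584468489539634/89314581187233)*340177 = 198822737366124075218/89314581187233 ≈ 2.2261e+6)
E/209541 = (198822737366124075218/89314581187233)/209541 = (198822737366124075218/89314581187233)*(1/209541) = 198822737366124075218/18715066656553990053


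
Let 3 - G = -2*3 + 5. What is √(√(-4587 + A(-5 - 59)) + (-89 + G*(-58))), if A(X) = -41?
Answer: √(-321 + 2*I*√1157) ≈ 1.8881 + 18.016*I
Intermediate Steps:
G = 4 (G = 3 - (-2*3 + 5) = 3 - (-6 + 5) = 3 - 1*(-1) = 3 + 1 = 4)
√(√(-4587 + A(-5 - 59)) + (-89 + G*(-58))) = √(√(-4587 - 41) + (-89 + 4*(-58))) = √(√(-4628) + (-89 - 232)) = √(2*I*√1157 - 321) = √(-321 + 2*I*√1157)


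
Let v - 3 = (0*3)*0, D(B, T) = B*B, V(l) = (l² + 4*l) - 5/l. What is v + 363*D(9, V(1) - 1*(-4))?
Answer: 29406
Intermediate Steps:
V(l) = l² - 5/l + 4*l
D(B, T) = B²
v = 3 (v = 3 + (0*3)*0 = 3 + 0*0 = 3 + 0 = 3)
v + 363*D(9, V(1) - 1*(-4)) = 3 + 363*9² = 3 + 363*81 = 3 + 29403 = 29406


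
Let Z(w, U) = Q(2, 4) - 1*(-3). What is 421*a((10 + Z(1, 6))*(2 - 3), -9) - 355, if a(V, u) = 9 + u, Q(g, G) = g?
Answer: -355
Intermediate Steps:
Z(w, U) = 5 (Z(w, U) = 2 - 1*(-3) = 2 + 3 = 5)
421*a((10 + Z(1, 6))*(2 - 3), -9) - 355 = 421*(9 - 9) - 355 = 421*0 - 355 = 0 - 355 = -355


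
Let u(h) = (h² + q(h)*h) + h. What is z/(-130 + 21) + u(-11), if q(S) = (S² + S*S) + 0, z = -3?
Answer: -278165/109 ≈ -2552.0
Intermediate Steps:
q(S) = 2*S² (q(S) = (S² + S²) + 0 = 2*S² + 0 = 2*S²)
u(h) = h + h² + 2*h³ (u(h) = (h² + (2*h²)*h) + h = (h² + 2*h³) + h = h + h² + 2*h³)
z/(-130 + 21) + u(-11) = -3/(-130 + 21) - 11*(1 - 11 + 2*(-11)²) = -3/(-109) - 11*(1 - 11 + 2*121) = -3*(-1/109) - 11*(1 - 11 + 242) = 3/109 - 11*232 = 3/109 - 2552 = -278165/109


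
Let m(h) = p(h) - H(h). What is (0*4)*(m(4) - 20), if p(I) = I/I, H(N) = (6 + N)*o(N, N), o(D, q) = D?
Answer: 0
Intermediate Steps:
H(N) = N*(6 + N) (H(N) = (6 + N)*N = N*(6 + N))
p(I) = 1
m(h) = 1 - h*(6 + h)
(0*4)*(m(4) - 20) = (0*4)*((1 - 1*4*(6 + 4)) - 20) = 0*((1 - 1*4*10) - 20) = 0*((1 - 40) - 20) = 0*(-39 - 20) = 0*(-59) = 0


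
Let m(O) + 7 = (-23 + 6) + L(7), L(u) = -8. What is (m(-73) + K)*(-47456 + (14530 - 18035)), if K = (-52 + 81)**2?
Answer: -41227449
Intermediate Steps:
K = 841 (K = 29**2 = 841)
m(O) = -32 (m(O) = -7 + ((-23 + 6) - 8) = -7 + (-17 - 8) = -7 - 25 = -32)
(m(-73) + K)*(-47456 + (14530 - 18035)) = (-32 + 841)*(-47456 + (14530 - 18035)) = 809*(-47456 - 3505) = 809*(-50961) = -41227449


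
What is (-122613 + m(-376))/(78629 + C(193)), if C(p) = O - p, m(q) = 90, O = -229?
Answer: -40841/26069 ≈ -1.5667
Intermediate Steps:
C(p) = -229 - p
(-122613 + m(-376))/(78629 + C(193)) = (-122613 + 90)/(78629 + (-229 - 1*193)) = -122523/(78629 + (-229 - 193)) = -122523/(78629 - 422) = -122523/78207 = -122523*1/78207 = -40841/26069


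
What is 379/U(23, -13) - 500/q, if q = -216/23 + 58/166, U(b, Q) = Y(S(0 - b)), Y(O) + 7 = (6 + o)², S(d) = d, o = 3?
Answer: 77174919/1277314 ≈ 60.420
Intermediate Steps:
Y(O) = 74 (Y(O) = -7 + (6 + 3)² = -7 + 9² = -7 + 81 = 74)
U(b, Q) = 74
q = -17261/1909 (q = -216*1/23 + 58*(1/166) = -216/23 + 29/83 = -17261/1909 ≈ -9.0419)
379/U(23, -13) - 500/q = 379/74 - 500/(-17261/1909) = 379*(1/74) - 500*(-1909/17261) = 379/74 + 954500/17261 = 77174919/1277314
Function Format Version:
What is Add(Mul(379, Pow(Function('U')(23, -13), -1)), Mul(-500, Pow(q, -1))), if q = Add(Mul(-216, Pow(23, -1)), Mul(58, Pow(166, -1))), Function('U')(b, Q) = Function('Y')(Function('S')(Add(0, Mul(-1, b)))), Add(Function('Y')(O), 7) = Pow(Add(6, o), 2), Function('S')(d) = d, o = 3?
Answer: Rational(77174919, 1277314) ≈ 60.420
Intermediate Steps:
Function('Y')(O) = 74 (Function('Y')(O) = Add(-7, Pow(Add(6, 3), 2)) = Add(-7, Pow(9, 2)) = Add(-7, 81) = 74)
Function('U')(b, Q) = 74
q = Rational(-17261, 1909) (q = Add(Mul(-216, Rational(1, 23)), Mul(58, Rational(1, 166))) = Add(Rational(-216, 23), Rational(29, 83)) = Rational(-17261, 1909) ≈ -9.0419)
Add(Mul(379, Pow(Function('U')(23, -13), -1)), Mul(-500, Pow(q, -1))) = Add(Mul(379, Pow(74, -1)), Mul(-500, Pow(Rational(-17261, 1909), -1))) = Add(Mul(379, Rational(1, 74)), Mul(-500, Rational(-1909, 17261))) = Add(Rational(379, 74), Rational(954500, 17261)) = Rational(77174919, 1277314)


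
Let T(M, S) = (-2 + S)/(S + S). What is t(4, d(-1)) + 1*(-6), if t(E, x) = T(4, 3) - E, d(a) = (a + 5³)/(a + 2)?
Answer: -59/6 ≈ -9.8333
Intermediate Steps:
T(M, S) = (-2 + S)/(2*S) (T(M, S) = (-2 + S)/((2*S)) = (-2 + S)*(1/(2*S)) = (-2 + S)/(2*S))
d(a) = (125 + a)/(2 + a) (d(a) = (a + 125)/(2 + a) = (125 + a)/(2 + a))
t(E, x) = ⅙ - E (t(E, x) = (½)*(-2 + 3)/3 - E = (½)*(⅓)*1 - E = ⅙ - E)
t(4, d(-1)) + 1*(-6) = (⅙ - 1*4) + 1*(-6) = (⅙ - 4) - 6 = -23/6 - 6 = -59/6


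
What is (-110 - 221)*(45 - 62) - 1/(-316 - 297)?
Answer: 3449352/613 ≈ 5627.0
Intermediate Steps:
(-110 - 221)*(45 - 62) - 1/(-316 - 297) = -331*(-17) - 1/(-613) = 5627 - 1*(-1/613) = 5627 + 1/613 = 3449352/613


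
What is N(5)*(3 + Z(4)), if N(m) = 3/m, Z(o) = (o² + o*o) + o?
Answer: 117/5 ≈ 23.400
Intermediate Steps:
Z(o) = o + 2*o² (Z(o) = (o² + o²) + o = 2*o² + o = o + 2*o²)
N(5)*(3 + Z(4)) = (3/5)*(3 + 4*(1 + 2*4)) = (3*(⅕))*(3 + 4*(1 + 8)) = 3*(3 + 4*9)/5 = 3*(3 + 36)/5 = (⅗)*39 = 117/5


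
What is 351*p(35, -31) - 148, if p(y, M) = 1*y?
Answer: 12137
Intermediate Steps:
p(y, M) = y
351*p(35, -31) - 148 = 351*35 - 148 = 12285 - 148 = 12137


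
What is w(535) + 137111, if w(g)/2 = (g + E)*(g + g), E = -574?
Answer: 53651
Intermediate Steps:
w(g) = 4*g*(-574 + g) (w(g) = 2*((g - 574)*(g + g)) = 2*((-574 + g)*(2*g)) = 2*(2*g*(-574 + g)) = 4*g*(-574 + g))
w(535) + 137111 = 4*535*(-574 + 535) + 137111 = 4*535*(-39) + 137111 = -83460 + 137111 = 53651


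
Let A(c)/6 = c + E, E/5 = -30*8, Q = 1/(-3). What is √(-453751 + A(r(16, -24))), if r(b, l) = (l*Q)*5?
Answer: I*√460711 ≈ 678.76*I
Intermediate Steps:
Q = -⅓ ≈ -0.33333
E = -1200 (E = 5*(-30*8) = 5*(-240) = -1200)
r(b, l) = -5*l/3 (r(b, l) = (l*(-⅓))*5 = -l/3*5 = -5*l/3)
A(c) = -7200 + 6*c (A(c) = 6*(c - 1200) = 6*(-1200 + c) = -7200 + 6*c)
√(-453751 + A(r(16, -24))) = √(-453751 + (-7200 + 6*(-5/3*(-24)))) = √(-453751 + (-7200 + 6*40)) = √(-453751 + (-7200 + 240)) = √(-453751 - 6960) = √(-460711) = I*√460711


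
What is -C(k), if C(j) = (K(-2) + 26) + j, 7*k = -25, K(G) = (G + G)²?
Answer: -269/7 ≈ -38.429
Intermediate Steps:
K(G) = 4*G² (K(G) = (2*G)² = 4*G²)
k = -25/7 (k = (⅐)*(-25) = -25/7 ≈ -3.5714)
C(j) = 42 + j (C(j) = (4*(-2)² + 26) + j = (4*4 + 26) + j = (16 + 26) + j = 42 + j)
-C(k) = -(42 - 25/7) = -1*269/7 = -269/7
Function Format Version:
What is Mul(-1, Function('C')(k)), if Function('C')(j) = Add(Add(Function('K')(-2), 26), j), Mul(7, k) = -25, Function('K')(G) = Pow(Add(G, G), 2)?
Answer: Rational(-269, 7) ≈ -38.429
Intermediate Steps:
Function('K')(G) = Mul(4, Pow(G, 2)) (Function('K')(G) = Pow(Mul(2, G), 2) = Mul(4, Pow(G, 2)))
k = Rational(-25, 7) (k = Mul(Rational(1, 7), -25) = Rational(-25, 7) ≈ -3.5714)
Function('C')(j) = Add(42, j) (Function('C')(j) = Add(Add(Mul(4, Pow(-2, 2)), 26), j) = Add(Add(Mul(4, 4), 26), j) = Add(Add(16, 26), j) = Add(42, j))
Mul(-1, Function('C')(k)) = Mul(-1, Add(42, Rational(-25, 7))) = Mul(-1, Rational(269, 7)) = Rational(-269, 7)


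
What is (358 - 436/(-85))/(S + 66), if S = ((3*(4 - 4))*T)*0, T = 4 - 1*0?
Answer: 1403/255 ≈ 5.5020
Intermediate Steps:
T = 4 (T = 4 + 0 = 4)
S = 0 (S = ((3*(4 - 4))*4)*0 = ((3*0)*4)*0 = (0*4)*0 = 0*0 = 0)
(358 - 436/(-85))/(S + 66) = (358 - 436/(-85))/(0 + 66) = (358 - 436*(-1/85))/66 = (358 + 436/85)*(1/66) = (30866/85)*(1/66) = 1403/255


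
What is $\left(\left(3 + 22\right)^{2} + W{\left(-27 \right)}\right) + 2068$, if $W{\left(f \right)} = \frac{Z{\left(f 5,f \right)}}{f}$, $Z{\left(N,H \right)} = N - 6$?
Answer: $\frac{24284}{9} \approx 2698.2$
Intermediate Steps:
$Z{\left(N,H \right)} = -6 + N$ ($Z{\left(N,H \right)} = N - 6 = -6 + N$)
$W{\left(f \right)} = \frac{-6 + 5 f}{f}$ ($W{\left(f \right)} = \frac{-6 + f 5}{f} = \frac{-6 + 5 f}{f}$)
$\left(\left(3 + 22\right)^{2} + W{\left(-27 \right)}\right) + 2068 = \left(\left(3 + 22\right)^{2} + \left(5 - \frac{6}{-27}\right)\right) + 2068 = \left(25^{2} + \left(5 - - \frac{2}{9}\right)\right) + 2068 = \left(625 + \left(5 + \frac{2}{9}\right)\right) + 2068 = \left(625 + \frac{47}{9}\right) + 2068 = \frac{5672}{9} + 2068 = \frac{24284}{9}$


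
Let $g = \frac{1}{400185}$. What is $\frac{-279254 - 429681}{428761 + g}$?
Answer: $- \frac{283705152975}{171583720786} \approx -1.6535$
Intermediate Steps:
$g = \frac{1}{400185} \approx 2.4988 \cdot 10^{-6}$
$\frac{-279254 - 429681}{428761 + g} = \frac{-279254 - 429681}{428761 + \frac{1}{400185}} = - \frac{708935}{\frac{171583720786}{400185}} = \left(-708935\right) \frac{400185}{171583720786} = - \frac{283705152975}{171583720786}$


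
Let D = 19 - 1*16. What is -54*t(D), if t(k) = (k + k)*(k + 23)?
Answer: -8424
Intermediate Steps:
D = 3 (D = 19 - 16 = 3)
t(k) = 2*k*(23 + k) (t(k) = (2*k)*(23 + k) = 2*k*(23 + k))
-54*t(D) = -108*3*(23 + 3) = -108*3*26 = -54*156 = -8424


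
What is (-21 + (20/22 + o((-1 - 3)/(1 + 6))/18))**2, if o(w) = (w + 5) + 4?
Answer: 739676809/1920996 ≈ 385.05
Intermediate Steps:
o(w) = 9 + w (o(w) = (5 + w) + 4 = 9 + w)
(-21 + (20/22 + o((-1 - 3)/(1 + 6))/18))**2 = (-21 + (20/22 + (9 + (-1 - 3)/(1 + 6))/18))**2 = (-21 + (20*(1/22) + (9 - 4/7)*(1/18)))**2 = (-21 + (10/11 + (9 - 4*1/7)*(1/18)))**2 = (-21 + (10/11 + (9 - 4/7)*(1/18)))**2 = (-21 + (10/11 + (59/7)*(1/18)))**2 = (-21 + (10/11 + 59/126))**2 = (-21 + 1909/1386)**2 = (-27197/1386)**2 = 739676809/1920996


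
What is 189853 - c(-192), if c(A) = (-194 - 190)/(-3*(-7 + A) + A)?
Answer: 25630283/135 ≈ 1.8985e+5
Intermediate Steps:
c(A) = -384/(21 - 2*A) (c(A) = -384/((21 - 3*A) + A) = -384/(21 - 2*A))
189853 - c(-192) = 189853 - 384/(-21 + 2*(-192)) = 189853 - 384/(-21 - 384) = 189853 - 384/(-405) = 189853 - 384*(-1)/405 = 189853 - 1*(-128/135) = 189853 + 128/135 = 25630283/135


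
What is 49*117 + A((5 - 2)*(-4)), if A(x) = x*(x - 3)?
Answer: 5913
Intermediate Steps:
A(x) = x*(-3 + x)
49*117 + A((5 - 2)*(-4)) = 49*117 + ((5 - 2)*(-4))*(-3 + (5 - 2)*(-4)) = 5733 + (3*(-4))*(-3 + 3*(-4)) = 5733 - 12*(-3 - 12) = 5733 - 12*(-15) = 5733 + 180 = 5913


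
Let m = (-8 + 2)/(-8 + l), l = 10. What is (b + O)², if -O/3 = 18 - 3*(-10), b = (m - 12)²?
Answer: 6561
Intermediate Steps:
m = -3 (m = (-8 + 2)/(-8 + 10) = -6/2 = -6*½ = -3)
b = 225 (b = (-3 - 12)² = (-15)² = 225)
O = -144 (O = -3*(18 - 3*(-10)) = -3*(18 + 30) = -3*48 = -144)
(b + O)² = (225 - 144)² = 81² = 6561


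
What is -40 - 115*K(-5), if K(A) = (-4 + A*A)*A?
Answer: 12035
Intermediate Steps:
K(A) = A*(-4 + A²) (K(A) = (-4 + A²)*A = A*(-4 + A²))
-40 - 115*K(-5) = -40 - (-575)*(-4 + (-5)²) = -40 - (-575)*(-4 + 25) = -40 - (-575)*21 = -40 - 115*(-105) = -40 + 12075 = 12035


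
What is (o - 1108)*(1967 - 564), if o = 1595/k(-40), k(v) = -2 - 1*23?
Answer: -8220177/5 ≈ -1.6440e+6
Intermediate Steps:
k(v) = -25 (k(v) = -2 - 23 = -25)
o = -319/5 (o = 1595/(-25) = 1595*(-1/25) = -319/5 ≈ -63.800)
(o - 1108)*(1967 - 564) = (-319/5 - 1108)*(1967 - 564) = -5859/5*1403 = -8220177/5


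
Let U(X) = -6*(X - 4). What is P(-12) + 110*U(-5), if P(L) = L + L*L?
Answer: 6072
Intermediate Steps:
P(L) = L + L²
U(X) = 24 - 6*X (U(X) = -6*(-4 + X) = 24 - 6*X)
P(-12) + 110*U(-5) = -12*(1 - 12) + 110*(24 - 6*(-5)) = -12*(-11) + 110*(24 + 30) = 132 + 110*54 = 132 + 5940 = 6072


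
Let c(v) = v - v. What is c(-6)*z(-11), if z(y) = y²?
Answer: 0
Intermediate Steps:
c(v) = 0
c(-6)*z(-11) = 0*(-11)² = 0*121 = 0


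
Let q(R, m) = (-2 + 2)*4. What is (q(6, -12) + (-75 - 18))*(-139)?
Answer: 12927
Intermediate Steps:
q(R, m) = 0 (q(R, m) = 0*4 = 0)
(q(6, -12) + (-75 - 18))*(-139) = (0 + (-75 - 18))*(-139) = (0 - 93)*(-139) = -93*(-139) = 12927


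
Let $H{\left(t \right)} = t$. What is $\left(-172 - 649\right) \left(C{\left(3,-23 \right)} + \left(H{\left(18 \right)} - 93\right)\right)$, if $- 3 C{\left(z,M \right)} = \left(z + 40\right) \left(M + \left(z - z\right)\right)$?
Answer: $- \frac{627244}{3} \approx -2.0908 \cdot 10^{5}$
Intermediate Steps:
$C{\left(z,M \right)} = - \frac{M \left(40 + z\right)}{3}$ ($C{\left(z,M \right)} = - \frac{\left(z + 40\right) \left(M + \left(z - z\right)\right)}{3} = - \frac{\left(40 + z\right) \left(M + 0\right)}{3} = - \frac{\left(40 + z\right) M}{3} = - \frac{M \left(40 + z\right)}{3}$)
$\left(-172 - 649\right) \left(C{\left(3,-23 \right)} + \left(H{\left(18 \right)} - 93\right)\right) = \left(-172 - 649\right) \left(\left(- \frac{1}{3}\right) \left(-23\right) \left(40 + 3\right) + \left(18 - 93\right)\right) = - 821 \left(\left(- \frac{1}{3}\right) \left(-23\right) 43 + \left(18 - 93\right)\right) = - 821 \left(\frac{989}{3} - 75\right) = \left(-821\right) \frac{764}{3} = - \frac{627244}{3}$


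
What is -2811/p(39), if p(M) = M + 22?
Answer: -2811/61 ≈ -46.082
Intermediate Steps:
p(M) = 22 + M
-2811/p(39) = -2811/(22 + 39) = -2811/61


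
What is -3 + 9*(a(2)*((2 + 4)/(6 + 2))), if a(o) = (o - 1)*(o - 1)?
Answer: 15/4 ≈ 3.7500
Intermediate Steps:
a(o) = (-1 + o)² (a(o) = (-1 + o)*(-1 + o) = (-1 + o)²)
-3 + 9*(a(2)*((2 + 4)/(6 + 2))) = -3 + 9*((-1 + 2)²*((2 + 4)/(6 + 2))) = -3 + 9*(1²*(6/8)) = -3 + 9*(1*(6*(⅛))) = -3 + 9*(1*(¾)) = -3 + 9*(¾) = -3 + 27/4 = 15/4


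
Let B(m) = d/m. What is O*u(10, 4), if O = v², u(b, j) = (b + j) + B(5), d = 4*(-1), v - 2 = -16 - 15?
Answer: 55506/5 ≈ 11101.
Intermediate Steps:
v = -29 (v = 2 + (-16 - 15) = 2 - 31 = -29)
d = -4
B(m) = -4/m
u(b, j) = -⅘ + b + j (u(b, j) = (b + j) - 4/5 = (b + j) - 4*⅕ = (b + j) - ⅘ = -⅘ + b + j)
O = 841 (O = (-29)² = 841)
O*u(10, 4) = 841*(-⅘ + 10 + 4) = 841*(66/5) = 55506/5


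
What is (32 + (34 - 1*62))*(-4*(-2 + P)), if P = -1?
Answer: 48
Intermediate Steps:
(32 + (34 - 1*62))*(-4*(-2 + P)) = (32 + (34 - 1*62))*(-4*(-2 - 1)) = (32 + (34 - 62))*(-4*(-3)) = (32 - 28)*12 = 4*12 = 48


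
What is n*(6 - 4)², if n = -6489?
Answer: -25956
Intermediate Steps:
n*(6 - 4)² = -6489*(6 - 4)² = -6489*2² = -6489*4 = -25956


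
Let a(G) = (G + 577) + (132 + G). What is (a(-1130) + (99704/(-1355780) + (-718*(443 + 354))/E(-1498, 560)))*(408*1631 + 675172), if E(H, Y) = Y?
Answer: -3273579193780513/949046 ≈ -3.4493e+9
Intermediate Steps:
a(G) = 709 + 2*G (a(G) = (577 + G) + (132 + G) = 709 + 2*G)
(a(-1130) + (99704/(-1355780) + (-718*(443 + 354))/E(-1498, 560)))*(408*1631 + 675172) = ((709 + 2*(-1130)) + (99704/(-1355780) - 718*(443 + 354)/560))*(408*1631 + 675172) = ((709 - 2260) + (99704*(-1/1355780) - 718*797*(1/560)))*(665448 + 675172) = (-1551 + (-24926/338945 - 572246*1/560))*1340620 = (-1551 + (-24926/338945 - 286123/280))*1340620 = (-1551 - 19397387903/18980920)*1340620 = -48836794823/18980920*1340620 = -3273579193780513/949046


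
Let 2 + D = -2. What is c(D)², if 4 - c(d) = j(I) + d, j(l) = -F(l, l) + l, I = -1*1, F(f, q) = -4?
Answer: 25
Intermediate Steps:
D = -4 (D = -2 - 2 = -4)
I = -1
j(l) = 4 + l (j(l) = -1*(-4) + l = 4 + l)
c(d) = 1 - d (c(d) = 4 - ((4 - 1) + d) = 4 - (3 + d) = 4 + (-3 - d) = 1 - d)
c(D)² = (1 - 1*(-4))² = (1 + 4)² = 5² = 25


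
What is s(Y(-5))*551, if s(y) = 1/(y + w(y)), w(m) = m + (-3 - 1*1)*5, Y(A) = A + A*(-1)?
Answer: -551/20 ≈ -27.550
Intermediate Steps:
Y(A) = 0 (Y(A) = A - A = 0)
w(m) = -20 + m (w(m) = m + (-3 - 1)*5 = m - 4*5 = m - 20 = -20 + m)
s(y) = 1/(-20 + 2*y) (s(y) = 1/(y + (-20 + y)) = 1/(-20 + 2*y))
s(Y(-5))*551 = (1/(2*(-10 + 0)))*551 = ((½)/(-10))*551 = ((½)*(-⅒))*551 = -1/20*551 = -551/20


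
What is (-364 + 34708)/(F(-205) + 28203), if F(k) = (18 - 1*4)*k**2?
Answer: 34344/616553 ≈ 0.055703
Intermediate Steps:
F(k) = 14*k**2 (F(k) = (18 - 4)*k**2 = 14*k**2)
(-364 + 34708)/(F(-205) + 28203) = (-364 + 34708)/(14*(-205)**2 + 28203) = 34344/(14*42025 + 28203) = 34344/(588350 + 28203) = 34344/616553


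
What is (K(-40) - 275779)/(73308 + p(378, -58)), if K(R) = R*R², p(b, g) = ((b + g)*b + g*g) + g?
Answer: -19987/11622 ≈ -1.7198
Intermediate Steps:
p(b, g) = g + g² + b*(b + g) (p(b, g) = (b*(b + g) + g²) + g = (g² + b*(b + g)) + g = g + g² + b*(b + g))
K(R) = R³
(K(-40) - 275779)/(73308 + p(378, -58)) = ((-40)³ - 275779)/(73308 + (-58 + 378² + (-58)² + 378*(-58))) = (-64000 - 275779)/(73308 + (-58 + 142884 + 3364 - 21924)) = -339779/(73308 + 124266) = -339779/197574 = -339779*1/197574 = -19987/11622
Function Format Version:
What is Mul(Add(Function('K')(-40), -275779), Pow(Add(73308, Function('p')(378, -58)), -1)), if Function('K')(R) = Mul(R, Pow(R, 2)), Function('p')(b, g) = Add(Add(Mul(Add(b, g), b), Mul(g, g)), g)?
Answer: Rational(-19987, 11622) ≈ -1.7198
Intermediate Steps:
Function('p')(b, g) = Add(g, Pow(g, 2), Mul(b, Add(b, g))) (Function('p')(b, g) = Add(Add(Mul(b, Add(b, g)), Pow(g, 2)), g) = Add(Add(Pow(g, 2), Mul(b, Add(b, g))), g) = Add(g, Pow(g, 2), Mul(b, Add(b, g))))
Function('K')(R) = Pow(R, 3)
Mul(Add(Function('K')(-40), -275779), Pow(Add(73308, Function('p')(378, -58)), -1)) = Mul(Add(Pow(-40, 3), -275779), Pow(Add(73308, Add(-58, Pow(378, 2), Pow(-58, 2), Mul(378, -58))), -1)) = Mul(Add(-64000, -275779), Pow(Add(73308, Add(-58, 142884, 3364, -21924)), -1)) = Mul(-339779, Pow(Add(73308, 124266), -1)) = Mul(-339779, Pow(197574, -1)) = Mul(-339779, Rational(1, 197574)) = Rational(-19987, 11622)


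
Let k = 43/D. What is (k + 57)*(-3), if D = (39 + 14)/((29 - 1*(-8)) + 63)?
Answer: -21963/53 ≈ -414.40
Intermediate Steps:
D = 53/100 (D = 53/((29 + 8) + 63) = 53/(37 + 63) = 53/100 ≈ 0.53000)
k = 4300/53 (k = 43/(53/100) = 43*(100/53) = 4300/53 ≈ 81.132)
(k + 57)*(-3) = (4300/53 + 57)*(-3) = (7321/53)*(-3) = -21963/53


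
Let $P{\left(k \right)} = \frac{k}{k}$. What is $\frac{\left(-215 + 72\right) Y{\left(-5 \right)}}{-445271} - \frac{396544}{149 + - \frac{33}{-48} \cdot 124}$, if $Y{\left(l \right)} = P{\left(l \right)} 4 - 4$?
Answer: $- \frac{1586176}{937} \approx -1692.8$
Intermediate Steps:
$P{\left(k \right)} = 1$
$Y{\left(l \right)} = 0$ ($Y{\left(l \right)} = 1 \cdot 4 - 4 = 4 - 4 = 0$)
$\frac{\left(-215 + 72\right) Y{\left(-5 \right)}}{-445271} - \frac{396544}{149 + - \frac{33}{-48} \cdot 124} = \frac{\left(-215 + 72\right) 0}{-445271} - \frac{396544}{149 + - \frac{33}{-48} \cdot 124} = \left(-143\right) 0 \left(- \frac{1}{445271}\right) - \frac{396544}{149 + \left(-33\right) \left(- \frac{1}{48}\right) 124} = 0 \left(- \frac{1}{445271}\right) - \frac{396544}{149 + \frac{11}{16} \cdot 124} = 0 - \frac{396544}{149 + \frac{341}{4}} = 0 - \frac{396544}{\frac{937}{4}} = 0 - \frac{1586176}{937} = - \frac{1586176}{937}$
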